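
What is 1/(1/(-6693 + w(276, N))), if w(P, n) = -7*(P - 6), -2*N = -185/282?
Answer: -8583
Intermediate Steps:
N = 185/564 (N = -(-185)/(2*282) = -½*(-185/282) = 185/564 ≈ 0.32801)
w(P, n) = 42 - 7*P (w(P, n) = -7*(-6 + P) = 42 - 7*P)
1/(1/(-6693 + w(276, N))) = 1/(1/(-6693 + (42 - 7*276))) = 1/(1/(-6693 + (42 - 1932))) = 1/(1/(-6693 - 1890)) = 1/(1/(-8583)) = 1/(-1/8583) = -8583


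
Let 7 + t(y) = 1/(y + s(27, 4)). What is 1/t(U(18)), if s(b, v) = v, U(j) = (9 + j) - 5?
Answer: -26/181 ≈ -0.14365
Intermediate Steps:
U(j) = 4 + j
t(y) = -7 + 1/(4 + y) (t(y) = -7 + 1/(y + 4) = -7 + 1/(4 + y))
1/t(U(18)) = 1/((-27 - 7*(4 + 18))/(4 + (4 + 18))) = 1/((-27 - 7*22)/(4 + 22)) = 1/((-27 - 154)/26) = 1/((1/26)*(-181)) = 1/(-181/26) = -26/181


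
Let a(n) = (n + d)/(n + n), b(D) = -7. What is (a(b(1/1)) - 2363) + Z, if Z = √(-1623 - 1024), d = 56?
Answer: -4733/2 + I*√2647 ≈ -2366.5 + 51.449*I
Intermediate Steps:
a(n) = (56 + n)/(2*n) (a(n) = (n + 56)/(n + n) = (56 + n)/((2*n)) = (56 + n)*(1/(2*n)) = (56 + n)/(2*n))
Z = I*√2647 (Z = √(-2647) = I*√2647 ≈ 51.449*I)
(a(b(1/1)) - 2363) + Z = ((½)*(56 - 7)/(-7) - 2363) + I*√2647 = ((½)*(-⅐)*49 - 2363) + I*√2647 = (-7/2 - 2363) + I*√2647 = -4733/2 + I*√2647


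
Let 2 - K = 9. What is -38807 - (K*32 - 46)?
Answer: -38537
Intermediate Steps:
K = -7 (K = 2 - 1*9 = 2 - 9 = -7)
-38807 - (K*32 - 46) = -38807 - (-7*32 - 46) = -38807 - (-224 - 46) = -38807 - 1*(-270) = -38807 + 270 = -38537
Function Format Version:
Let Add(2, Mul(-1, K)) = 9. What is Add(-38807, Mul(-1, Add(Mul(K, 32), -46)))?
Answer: -38537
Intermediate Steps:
K = -7 (K = Add(2, Mul(-1, 9)) = Add(2, -9) = -7)
Add(-38807, Mul(-1, Add(Mul(K, 32), -46))) = Add(-38807, Mul(-1, Add(Mul(-7, 32), -46))) = Add(-38807, Mul(-1, Add(-224, -46))) = Add(-38807, Mul(-1, -270)) = Add(-38807, 270) = -38537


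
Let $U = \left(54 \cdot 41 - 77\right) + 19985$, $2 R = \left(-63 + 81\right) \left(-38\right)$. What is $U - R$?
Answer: $22464$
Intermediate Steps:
$R = -342$ ($R = \frac{\left(-63 + 81\right) \left(-38\right)}{2} = \frac{18 \left(-38\right)}{2} = \frac{1}{2} \left(-684\right) = -342$)
$U = 22122$ ($U = \left(2214 - 77\right) + 19985 = 2137 + 19985 = 22122$)
$U - R = 22122 - -342 = 22122 + 342 = 22464$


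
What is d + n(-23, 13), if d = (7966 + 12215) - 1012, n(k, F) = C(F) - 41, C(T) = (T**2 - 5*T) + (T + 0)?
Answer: 19245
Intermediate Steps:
C(T) = T**2 - 4*T (C(T) = (T**2 - 5*T) + T = T**2 - 4*T)
n(k, F) = -41 + F*(-4 + F) (n(k, F) = F*(-4 + F) - 41 = -41 + F*(-4 + F))
d = 19169 (d = 20181 - 1012 = 19169)
d + n(-23, 13) = 19169 + (-41 + 13*(-4 + 13)) = 19169 + (-41 + 13*9) = 19169 + (-41 + 117) = 19169 + 76 = 19245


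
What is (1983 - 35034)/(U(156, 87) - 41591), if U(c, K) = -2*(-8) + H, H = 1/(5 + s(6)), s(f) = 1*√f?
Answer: 27252240/34280497 - 69*√6/68560994 ≈ 0.79498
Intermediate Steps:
s(f) = √f
H = 1/(5 + √6) ≈ 0.13424
U(c, K) = 309/19 - √6/19 (U(c, K) = -2*(-8) + (5/19 - √6/19) = 16 + (5/19 - √6/19) = 309/19 - √6/19)
(1983 - 35034)/(U(156, 87) - 41591) = (1983 - 35034)/((309/19 - √6/19) - 41591) = -33051/(-789920/19 - √6/19)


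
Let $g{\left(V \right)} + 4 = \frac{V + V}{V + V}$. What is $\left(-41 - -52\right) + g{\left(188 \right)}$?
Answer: $8$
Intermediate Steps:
$g{\left(V \right)} = -3$ ($g{\left(V \right)} = -4 + \frac{V + V}{V + V} = -4 + \frac{2 V}{2 V} = -4 + 2 V \frac{1}{2 V} = -4 + 1 = -3$)
$\left(-41 - -52\right) + g{\left(188 \right)} = \left(-41 - -52\right) - 3 = \left(-41 + 52\right) - 3 = 11 - 3 = 8$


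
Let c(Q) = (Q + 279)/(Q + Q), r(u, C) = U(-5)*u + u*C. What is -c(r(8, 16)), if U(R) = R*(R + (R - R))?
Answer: -607/656 ≈ -0.92530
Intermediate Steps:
U(R) = R² (U(R) = R*(R + 0) = R*R = R²)
r(u, C) = 25*u + C*u (r(u, C) = (-5)²*u + u*C = 25*u + C*u)
c(Q) = (279 + Q)/(2*Q) (c(Q) = (279 + Q)/((2*Q)) = (279 + Q)*(1/(2*Q)) = (279 + Q)/(2*Q))
-c(r(8, 16)) = -(279 + 8*(25 + 16))/(2*(8*(25 + 16))) = -(279 + 8*41)/(2*(8*41)) = -(279 + 328)/(2*328) = -607/(2*328) = -1*607/656 = -607/656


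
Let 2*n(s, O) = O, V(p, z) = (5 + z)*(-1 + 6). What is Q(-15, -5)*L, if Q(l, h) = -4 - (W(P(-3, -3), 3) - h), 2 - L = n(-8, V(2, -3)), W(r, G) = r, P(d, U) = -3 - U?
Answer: 27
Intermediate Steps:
V(p, z) = 25 + 5*z (V(p, z) = (5 + z)*5 = 25 + 5*z)
n(s, O) = O/2
L = -3 (L = 2 - (25 + 5*(-3))/2 = 2 - (25 - 15)/2 = 2 - 10/2 = 2 - 1*5 = 2 - 5 = -3)
Q(l, h) = -4 + h (Q(l, h) = -4 - ((-3 - 1*(-3)) - h) = -4 - ((-3 + 3) - h) = -4 - (0 - h) = -4 - (-1)*h = -4 + h)
Q(-15, -5)*L = (-4 - 5)*(-3) = -9*(-3) = 27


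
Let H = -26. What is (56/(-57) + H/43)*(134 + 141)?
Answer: -1069750/2451 ≈ -436.45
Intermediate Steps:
(56/(-57) + H/43)*(134 + 141) = (56/(-57) - 26/43)*(134 + 141) = (56*(-1/57) - 26*1/43)*275 = (-56/57 - 26/43)*275 = -3890/2451*275 = -1069750/2451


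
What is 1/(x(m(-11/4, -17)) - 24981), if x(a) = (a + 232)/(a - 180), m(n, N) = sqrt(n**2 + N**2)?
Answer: -3208072115/80145052178876 + 103*sqrt(4745)/20036263044719 ≈ -4.0028e-5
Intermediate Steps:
m(n, N) = sqrt(N**2 + n**2)
x(a) = (232 + a)/(-180 + a)
1/(x(m(-11/4, -17)) - 24981) = 1/((232 + sqrt((-17)**2 + (-11/4)**2))/(-180 + sqrt((-17)**2 + (-11/4)**2)) - 24981) = 1/((232 + sqrt(289 + (-11*1/4)**2))/(-180 + sqrt(289 + (-11*1/4)**2)) - 24981) = 1/((232 + sqrt(289 + (-11/4)**2))/(-180 + sqrt(289 + (-11/4)**2)) - 24981) = 1/((232 + sqrt(289 + 121/16))/(-180 + sqrt(289 + 121/16)) - 24981) = 1/((232 + sqrt(4745/16))/(-180 + sqrt(4745/16)) - 24981) = 1/((232 + sqrt(4745)/4)/(-180 + sqrt(4745)/4) - 24981) = 1/(-24981 + (232 + sqrt(4745)/4)/(-180 + sqrt(4745)/4))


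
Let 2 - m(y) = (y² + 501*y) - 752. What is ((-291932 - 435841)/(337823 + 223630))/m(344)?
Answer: 242591/54259940826 ≈ 4.4709e-6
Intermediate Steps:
m(y) = 754 - y² - 501*y (m(y) = 2 - ((y² + 501*y) - 752) = 2 - (-752 + y² + 501*y) = 2 + (752 - y² - 501*y) = 754 - y² - 501*y)
((-291932 - 435841)/(337823 + 223630))/m(344) = ((-291932 - 435841)/(337823 + 223630))/(754 - 1*344² - 501*344) = (-727773/561453)/(754 - 1*118336 - 172344) = (-727773*1/561453)/(754 - 118336 - 172344) = -242591/187151/(-289926) = -242591/187151*(-1/289926) = 242591/54259940826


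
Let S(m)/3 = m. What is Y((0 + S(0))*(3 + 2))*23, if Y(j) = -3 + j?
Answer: -69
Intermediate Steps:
S(m) = 3*m
Y((0 + S(0))*(3 + 2))*23 = (-3 + (0 + 3*0)*(3 + 2))*23 = (-3 + (0 + 0)*5)*23 = (-3 + 0*5)*23 = (-3 + 0)*23 = -3*23 = -69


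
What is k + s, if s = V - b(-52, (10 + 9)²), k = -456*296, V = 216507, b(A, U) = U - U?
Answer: 81531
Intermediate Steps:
b(A, U) = 0
k = -134976
s = 216507 (s = 216507 - 1*0 = 216507 + 0 = 216507)
k + s = -134976 + 216507 = 81531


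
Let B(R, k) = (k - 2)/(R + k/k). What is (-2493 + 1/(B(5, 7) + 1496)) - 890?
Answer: -30382717/8981 ≈ -3383.0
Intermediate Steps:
B(R, k) = (-2 + k)/(1 + R) (B(R, k) = (-2 + k)/(R + 1) = (-2 + k)/(1 + R))
(-2493 + 1/(B(5, 7) + 1496)) - 890 = (-2493 + 1/((-2 + 7)/(1 + 5) + 1496)) - 890 = (-2493 + 1/(5/6 + 1496)) - 890 = (-2493 + 1/((⅙)*5 + 1496)) - 890 = (-2493 + 1/(⅚ + 1496)) - 890 = (-2493 + 1/(8981/6)) - 890 = (-2493 + 6/8981) - 890 = -22389627/8981 - 890 = -30382717/8981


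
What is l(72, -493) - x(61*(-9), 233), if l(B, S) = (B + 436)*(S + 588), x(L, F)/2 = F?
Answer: 47794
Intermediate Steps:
x(L, F) = 2*F
l(B, S) = (436 + B)*(588 + S)
l(72, -493) - x(61*(-9), 233) = (256368 + 436*(-493) + 588*72 + 72*(-493)) - 2*233 = (256368 - 214948 + 42336 - 35496) - 1*466 = 48260 - 466 = 47794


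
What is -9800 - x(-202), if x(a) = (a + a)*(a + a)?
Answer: -173016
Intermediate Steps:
x(a) = 4*a² (x(a) = (2*a)*(2*a) = 4*a²)
-9800 - x(-202) = -9800 - 4*(-202)² = -9800 - 4*40804 = -9800 - 1*163216 = -9800 - 163216 = -173016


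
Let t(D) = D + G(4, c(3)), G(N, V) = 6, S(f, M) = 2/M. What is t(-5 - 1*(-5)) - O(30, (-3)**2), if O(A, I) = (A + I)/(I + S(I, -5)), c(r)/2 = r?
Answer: 63/43 ≈ 1.4651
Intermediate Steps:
c(r) = 2*r
O(A, I) = (A + I)/(-2/5 + I) (O(A, I) = (A + I)/(I + 2/(-5)) = (A + I)/(I + 2*(-1/5)) = (A + I)/(I - 2/5) = (A + I)/(-2/5 + I))
t(D) = 6 + D (t(D) = D + 6 = 6 + D)
t(-5 - 1*(-5)) - O(30, (-3)**2) = (6 + (-5 - 1*(-5))) - 5*(30 + (-3)**2)/(-2 + 5*(-3)**2) = (6 + (-5 + 5)) - 5*(30 + 9)/(-2 + 5*9) = (6 + 0) - 5*39/(-2 + 45) = 6 - 5*39/43 = 6 - 1*195/43 = 6 - 195/43 = 63/43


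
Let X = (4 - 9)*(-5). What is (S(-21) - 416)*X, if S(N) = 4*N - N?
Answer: -11975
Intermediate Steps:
S(N) = 3*N
X = 25 (X = -5*(-5) = 25)
(S(-21) - 416)*X = (3*(-21) - 416)*25 = (-63 - 416)*25 = -479*25 = -11975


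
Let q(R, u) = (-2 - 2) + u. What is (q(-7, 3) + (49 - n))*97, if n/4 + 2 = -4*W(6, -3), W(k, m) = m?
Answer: 776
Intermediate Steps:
q(R, u) = -4 + u
n = 40 (n = -8 + 4*(-4*(-3)) = -8 + 4*12 = -8 + 48 = 40)
(q(-7, 3) + (49 - n))*97 = ((-4 + 3) + (49 - 1*40))*97 = (-1 + (49 - 40))*97 = (-1 + 9)*97 = 8*97 = 776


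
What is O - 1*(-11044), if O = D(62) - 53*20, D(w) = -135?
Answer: 9849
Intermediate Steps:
O = -1195 (O = -135 - 53*20 = -135 - 1*1060 = -135 - 1060 = -1195)
O - 1*(-11044) = -1195 - 1*(-11044) = -1195 + 11044 = 9849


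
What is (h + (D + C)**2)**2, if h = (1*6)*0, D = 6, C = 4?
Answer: 10000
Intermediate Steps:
h = 0 (h = 6*0 = 0)
(h + (D + C)**2)**2 = (0 + (6 + 4)**2)**2 = (0 + 10**2)**2 = (0 + 100)**2 = 100**2 = 10000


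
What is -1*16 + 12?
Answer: -4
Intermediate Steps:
-1*16 + 12 = -16 + 12 = -4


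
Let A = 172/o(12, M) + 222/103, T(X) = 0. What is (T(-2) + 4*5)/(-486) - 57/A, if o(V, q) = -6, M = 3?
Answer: 4198039/1990656 ≈ 2.1089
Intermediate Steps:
A = -8192/309 (A = 172/(-6) + 222/103 = 172*(-⅙) + 222*(1/103) = -86/3 + 222/103 = -8192/309 ≈ -26.511)
(T(-2) + 4*5)/(-486) - 57/A = (0 + 4*5)/(-486) - 57/(-8192/309) = (0 + 20)*(-1/486) - 57*(-309/8192) = 20*(-1/486) + 17613/8192 = -10/243 + 17613/8192 = 4198039/1990656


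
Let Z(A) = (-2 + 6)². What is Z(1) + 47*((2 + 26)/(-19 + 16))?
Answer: -1268/3 ≈ -422.67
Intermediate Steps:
Z(A) = 16 (Z(A) = 4² = 16)
Z(1) + 47*((2 + 26)/(-19 + 16)) = 16 + 47*((2 + 26)/(-19 + 16)) = 16 + 47*(28/(-3)) = 16 + 47*(28*(-⅓)) = 16 + 47*(-28/3) = 16 - 1316/3 = -1268/3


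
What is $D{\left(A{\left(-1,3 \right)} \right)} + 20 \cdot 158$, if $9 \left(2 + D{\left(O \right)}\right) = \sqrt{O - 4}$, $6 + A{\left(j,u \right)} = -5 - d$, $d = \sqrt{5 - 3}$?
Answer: $3158 + \frac{\sqrt{-15 - \sqrt{2}}}{9} \approx 3158.0 + 0.45016 i$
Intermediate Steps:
$d = \sqrt{2} \approx 1.4142$
$A{\left(j,u \right)} = -11 - \sqrt{2}$ ($A{\left(j,u \right)} = -6 - \left(5 + \sqrt{2}\right) = -11 - \sqrt{2}$)
$D{\left(O \right)} = -2 + \frac{\sqrt{-4 + O}}{9}$ ($D{\left(O \right)} = -2 + \frac{\sqrt{O - 4}}{9} = -2 + \frac{\sqrt{-4 + O}}{9}$)
$D{\left(A{\left(-1,3 \right)} \right)} + 20 \cdot 158 = \left(-2 + \frac{\sqrt{-4 - \left(11 + \sqrt{2}\right)}}{9}\right) + 20 \cdot 158 = \left(-2 + \frac{\sqrt{-15 - \sqrt{2}}}{9}\right) + 3160 = 3158 + \frac{\sqrt{-15 - \sqrt{2}}}{9}$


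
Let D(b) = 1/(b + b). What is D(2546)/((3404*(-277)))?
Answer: -1/4801287536 ≈ -2.0828e-10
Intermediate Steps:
D(b) = 1/(2*b)
D(2546)/((3404*(-277))) = ((1/2)/2546)/((3404*(-277))) = ((1/2)*(1/2546))/(-942908) = (1/5092)*(-1/942908) = -1/4801287536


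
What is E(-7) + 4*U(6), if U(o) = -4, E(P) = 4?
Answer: -12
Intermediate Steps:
E(-7) + 4*U(6) = 4 + 4*(-4) = 4 - 16 = -12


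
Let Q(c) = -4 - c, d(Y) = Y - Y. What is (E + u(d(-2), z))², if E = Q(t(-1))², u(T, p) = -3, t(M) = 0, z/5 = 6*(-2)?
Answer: 169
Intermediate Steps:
z = -60 (z = 5*(6*(-2)) = 5*(-12) = -60)
d(Y) = 0
E = 16 (E = (-4 - 1*0)² = (-4 + 0)² = (-4)² = 16)
(E + u(d(-2), z))² = (16 - 3)² = 13² = 169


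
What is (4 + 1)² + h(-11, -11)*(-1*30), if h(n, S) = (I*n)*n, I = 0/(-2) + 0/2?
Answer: 25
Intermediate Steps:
I = 0 (I = 0*(-½) + 0*(½) = 0 + 0 = 0)
h(n, S) = 0 (h(n, S) = (0*n)*n = 0*n = 0)
(4 + 1)² + h(-11, -11)*(-1*30) = (4 + 1)² + 0*(-1*30) = 5² + 0*(-30) = 25 + 0 = 25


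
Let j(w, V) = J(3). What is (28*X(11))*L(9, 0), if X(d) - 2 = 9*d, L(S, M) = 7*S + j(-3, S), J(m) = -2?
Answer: 172508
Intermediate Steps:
j(w, V) = -2
L(S, M) = -2 + 7*S (L(S, M) = 7*S - 2 = -2 + 7*S)
X(d) = 2 + 9*d
(28*X(11))*L(9, 0) = (28*(2 + 9*11))*(-2 + 7*9) = (28*(2 + 99))*(-2 + 63) = (28*101)*61 = 2828*61 = 172508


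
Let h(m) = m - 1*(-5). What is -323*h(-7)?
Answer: 646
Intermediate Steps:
h(m) = 5 + m (h(m) = m + 5 = 5 + m)
-323*h(-7) = -323*(5 - 7) = -323*(-2) = 646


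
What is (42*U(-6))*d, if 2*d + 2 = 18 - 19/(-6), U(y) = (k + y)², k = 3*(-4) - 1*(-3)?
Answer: 181125/2 ≈ 90563.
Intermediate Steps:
k = -9 (k = -12 + 3 = -9)
U(y) = (-9 + y)²
d = 115/12 (d = -1 + (18 - 19/(-6))/2 = -1 + (18 - 19*(-⅙))/2 = -1 + (18 + 19/6)/2 = -1 + (½)*(127/6) = -1 + 127/12 = 115/12 ≈ 9.5833)
(42*U(-6))*d = (42*(-9 - 6)²)*(115/12) = (42*(-15)²)*(115/12) = (42*225)*(115/12) = 9450*(115/12) = 181125/2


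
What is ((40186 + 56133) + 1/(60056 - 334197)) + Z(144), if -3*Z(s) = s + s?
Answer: 26378669442/274141 ≈ 96223.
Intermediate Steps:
Z(s) = -2*s/3 (Z(s) = -(s + s)/3 = -2*s/3)
((40186 + 56133) + 1/(60056 - 334197)) + Z(144) = ((40186 + 56133) + 1/(60056 - 334197)) - 2/3*144 = (96319 + 1/(-274141)) - 96 = (96319 - 1/274141) - 96 = 26404986978/274141 - 96 = 26378669442/274141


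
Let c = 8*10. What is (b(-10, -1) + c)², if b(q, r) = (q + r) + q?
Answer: 3481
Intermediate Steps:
b(q, r) = r + 2*q
c = 80
(b(-10, -1) + c)² = ((-1 + 2*(-10)) + 80)² = ((-1 - 20) + 80)² = (-21 + 80)² = 59² = 3481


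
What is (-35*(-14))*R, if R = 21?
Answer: 10290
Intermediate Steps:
(-35*(-14))*R = -35*(-14)*21 = 490*21 = 10290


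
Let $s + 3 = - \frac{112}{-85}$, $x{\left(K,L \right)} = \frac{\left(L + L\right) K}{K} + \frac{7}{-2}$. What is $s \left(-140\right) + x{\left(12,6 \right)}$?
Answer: $\frac{8297}{34} \approx 244.03$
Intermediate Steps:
$x{\left(K,L \right)} = - \frac{7}{2} + 2 L$ ($x{\left(K,L \right)} = \frac{2 L K}{K} + 7 \left(- \frac{1}{2}\right) = \frac{2 K L}{K} - \frac{7}{2} = 2 L - \frac{7}{2} = - \frac{7}{2} + 2 L$)
$s = - \frac{143}{85}$ ($s = -3 - \frac{112}{-85} = -3 - - \frac{112}{85} = -3 + \frac{112}{85} = - \frac{143}{85} \approx -1.6824$)
$s \left(-140\right) + x{\left(12,6 \right)} = \left(- \frac{143}{85}\right) \left(-140\right) + \left(- \frac{7}{2} + 2 \cdot 6\right) = \frac{4004}{17} + \left(- \frac{7}{2} + 12\right) = \frac{4004}{17} + \frac{17}{2} = \frac{8297}{34}$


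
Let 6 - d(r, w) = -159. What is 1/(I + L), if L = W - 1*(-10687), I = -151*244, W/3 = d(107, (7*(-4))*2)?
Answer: -1/25662 ≈ -3.8968e-5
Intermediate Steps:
d(r, w) = 165 (d(r, w) = 6 - 1*(-159) = 6 + 159 = 165)
W = 495 (W = 3*165 = 495)
I = -36844
L = 11182 (L = 495 - 1*(-10687) = 495 + 10687 = 11182)
1/(I + L) = 1/(-36844 + 11182) = 1/(-25662) = -1/25662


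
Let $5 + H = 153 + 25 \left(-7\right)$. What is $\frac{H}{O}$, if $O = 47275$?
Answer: $- \frac{27}{47275} \approx -0.00057113$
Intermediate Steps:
$H = -27$ ($H = -5 + \left(153 + 25 \left(-7\right)\right) = -5 + \left(153 - 175\right) = -5 - 22 = -27$)
$\frac{H}{O} = - \frac{27}{47275}$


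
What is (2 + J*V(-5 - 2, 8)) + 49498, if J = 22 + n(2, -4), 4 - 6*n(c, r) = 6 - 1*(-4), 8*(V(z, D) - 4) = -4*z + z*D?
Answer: 99021/2 ≈ 49511.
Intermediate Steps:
V(z, D) = 4 - z/2 + D*z/8 (V(z, D) = 4 + (-4*z + z*D)/8 = 4 + (-4*z + D*z)/8 = 4 + (-z/2 + D*z/8) = 4 - z/2 + D*z/8)
n(c, r) = -1 (n(c, r) = ⅔ - (6 - 1*(-4))/6 = ⅔ - (6 + 4)/6 = ⅔ - ⅙*10 = ⅔ - 5/3 = -1)
J = 21 (J = 22 - 1 = 21)
(2 + J*V(-5 - 2, 8)) + 49498 = (2 + 21*(4 - (-5 - 2)/2 + (⅛)*8*(-5 - 2))) + 49498 = (2 + 21*(4 - ½*(-7) + (⅛)*8*(-7))) + 49498 = (2 + 21*(4 + 7/2 - 7)) + 49498 = (2 + 21*(½)) + 49498 = (2 + 21/2) + 49498 = 25/2 + 49498 = 99021/2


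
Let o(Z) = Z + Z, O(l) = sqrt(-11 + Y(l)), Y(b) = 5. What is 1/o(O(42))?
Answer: -I*sqrt(6)/12 ≈ -0.20412*I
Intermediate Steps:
O(l) = I*sqrt(6) (O(l) = sqrt(-11 + 5) = sqrt(-6) = I*sqrt(6))
o(Z) = 2*Z
1/o(O(42)) = 1/(2*(I*sqrt(6))) = 1/(2*I*sqrt(6)) = -I*sqrt(6)/12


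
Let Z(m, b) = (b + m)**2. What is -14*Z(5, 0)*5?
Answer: -1750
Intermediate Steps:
-14*Z(5, 0)*5 = -14*(0 + 5)**2*5 = -14*5**2*5 = -14*25*5 = -350*5 = -1750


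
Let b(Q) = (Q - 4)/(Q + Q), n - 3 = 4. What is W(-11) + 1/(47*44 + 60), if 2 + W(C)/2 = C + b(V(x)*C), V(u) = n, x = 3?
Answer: -583973/23408 ≈ -24.948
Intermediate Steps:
n = 7 (n = 3 + 4 = 7)
V(u) = 7
b(Q) = (-4 + Q)/(2*Q) (b(Q) = (-4 + Q)/((2*Q)) = (-4 + Q)*(1/(2*Q)) = (-4 + Q)/(2*Q))
W(C) = -4 + 2*C + (-4 + 7*C)/(7*C) (W(C) = -4 + 2*(C + (-4 + 7*C)/(2*((7*C)))) = -4 + 2*(C + (1/(7*C))*(-4 + 7*C)/2) = -4 + 2*(C + (-4 + 7*C)/(14*C)) = -4 + (2*C + (-4 + 7*C)/(7*C)) = -4 + 2*C + (-4 + 7*C)/(7*C))
W(-11) + 1/(47*44 + 60) = (-3 + 2*(-11) - 4/7/(-11)) + 1/(47*44 + 60) = (-3 - 22 - 4/7*(-1/11)) + 1/(2068 + 60) = (-3 - 22 + 4/77) + 1/2128 = -1921/77 + 1/2128 = -583973/23408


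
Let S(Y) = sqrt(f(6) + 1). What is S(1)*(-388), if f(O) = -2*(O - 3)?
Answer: -388*I*sqrt(5) ≈ -867.59*I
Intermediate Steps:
f(O) = 6 - 2*O (f(O) = -2*(-3 + O) = 6 - 2*O)
S(Y) = I*sqrt(5) (S(Y) = sqrt((6 - 2*6) + 1) = sqrt((6 - 12) + 1) = sqrt(-6 + 1) = sqrt(-5) = I*sqrt(5))
S(1)*(-388) = (I*sqrt(5))*(-388) = -388*I*sqrt(5)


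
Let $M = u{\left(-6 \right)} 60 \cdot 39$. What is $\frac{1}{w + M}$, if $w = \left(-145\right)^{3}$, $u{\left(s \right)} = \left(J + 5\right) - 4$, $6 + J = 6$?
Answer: $- \frac{1}{3046285} \approx -3.2827 \cdot 10^{-7}$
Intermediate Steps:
$J = 0$ ($J = -6 + 6 = 0$)
$u{\left(s \right)} = 1$ ($u{\left(s \right)} = \left(0 + 5\right) - 4 = 5 - 4 = 1$)
$M = 2340$ ($M = 1 \cdot 60 \cdot 39 = 60 \cdot 39 = 2340$)
$w = -3048625$
$\frac{1}{w + M} = \frac{1}{-3048625 + 2340} = \frac{1}{-3046285} = - \frac{1}{3046285}$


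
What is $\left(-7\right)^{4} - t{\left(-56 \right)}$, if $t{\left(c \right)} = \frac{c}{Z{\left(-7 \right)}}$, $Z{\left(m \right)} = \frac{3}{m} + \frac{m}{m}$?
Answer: $2499$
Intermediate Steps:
$Z{\left(m \right)} = 1 + \frac{3}{m}$ ($Z{\left(m \right)} = \frac{3}{m} + 1 = 1 + \frac{3}{m}$)
$t{\left(c \right)} = \frac{7 c}{4}$ ($t{\left(c \right)} = \frac{c}{\frac{1}{-7} \left(3 - 7\right)} = \frac{c}{\left(- \frac{1}{7}\right) \left(-4\right)} = \frac{c}{\frac{4}{7}} = c \frac{7}{4} = \frac{7 c}{4}$)
$\left(-7\right)^{4} - t{\left(-56 \right)} = \left(-7\right)^{4} - \frac{7}{4} \left(-56\right) = 2401 - -98 = 2401 + 98 = 2499$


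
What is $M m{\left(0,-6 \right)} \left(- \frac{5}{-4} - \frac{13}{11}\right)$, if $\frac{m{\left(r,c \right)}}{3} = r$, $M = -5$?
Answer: $0$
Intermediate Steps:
$m{\left(r,c \right)} = 3 r$
$M m{\left(0,-6 \right)} \left(- \frac{5}{-4} - \frac{13}{11}\right) = - 5 \cdot 3 \cdot 0 \left(- \frac{5}{-4} - \frac{13}{11}\right) = \left(-5\right) 0 \left(\left(-5\right) \left(- \frac{1}{4}\right) - \frac{13}{11}\right) = 0 \left(\frac{5}{4} - \frac{13}{11}\right) = 0 \cdot \frac{3}{44} = 0$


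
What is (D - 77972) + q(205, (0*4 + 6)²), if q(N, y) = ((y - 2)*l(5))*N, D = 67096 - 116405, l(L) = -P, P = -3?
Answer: -106371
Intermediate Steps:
l(L) = 3 (l(L) = -1*(-3) = 3)
D = -49309
q(N, y) = N*(-6 + 3*y) (q(N, y) = ((y - 2)*3)*N = ((-2 + y)*3)*N = (-6 + 3*y)*N = N*(-6 + 3*y))
(D - 77972) + q(205, (0*4 + 6)²) = (-49309 - 77972) + 3*205*(-2 + (0*4 + 6)²) = -127281 + 3*205*(-2 + (0 + 6)²) = -127281 + 3*205*(-2 + 6²) = -127281 + 3*205*(-2 + 36) = -127281 + 3*205*34 = -127281 + 20910 = -106371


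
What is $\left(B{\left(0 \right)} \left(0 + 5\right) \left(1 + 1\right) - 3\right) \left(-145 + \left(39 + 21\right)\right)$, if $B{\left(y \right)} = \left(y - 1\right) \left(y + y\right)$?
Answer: $255$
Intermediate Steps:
$B{\left(y \right)} = 2 y \left(-1 + y\right)$ ($B{\left(y \right)} = \left(-1 + y\right) 2 y = 2 y \left(-1 + y\right)$)
$\left(B{\left(0 \right)} \left(0 + 5\right) \left(1 + 1\right) - 3\right) \left(-145 + \left(39 + 21\right)\right) = \left(2 \cdot 0 \left(-1 + 0\right) \left(0 + 5\right) \left(1 + 1\right) - 3\right) \left(-145 + \left(39 + 21\right)\right) = \left(2 \cdot 0 \left(-1\right) 5 \cdot 2 - 3\right) \left(-145 + 60\right) = \left(0 \cdot 10 - 3\right) \left(-85\right) = \left(0 - 3\right) \left(-85\right) = \left(-3\right) \left(-85\right) = 255$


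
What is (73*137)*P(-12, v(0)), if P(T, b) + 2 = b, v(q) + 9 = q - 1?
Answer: -120012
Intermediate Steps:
v(q) = -10 + q (v(q) = -9 + (q - 1) = -9 + (-1 + q) = -10 + q)
P(T, b) = -2 + b
(73*137)*P(-12, v(0)) = (73*137)*(-2 + (-10 + 0)) = 10001*(-2 - 10) = 10001*(-12) = -120012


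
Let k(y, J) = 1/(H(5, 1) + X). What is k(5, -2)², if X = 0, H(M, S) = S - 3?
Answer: ¼ ≈ 0.25000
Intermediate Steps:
H(M, S) = -3 + S
k(y, J) = -½ (k(y, J) = 1/((-3 + 1) + 0) = 1/(-2 + 0) = 1/(-2) = -½)
k(5, -2)² = (-½)² = ¼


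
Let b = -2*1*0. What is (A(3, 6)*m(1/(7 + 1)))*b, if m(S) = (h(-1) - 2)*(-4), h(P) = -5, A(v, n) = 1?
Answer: 0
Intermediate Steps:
b = 0 (b = -2*0 = 0)
m(S) = 28 (m(S) = (-5 - 2)*(-4) = -7*(-4) = 28)
(A(3, 6)*m(1/(7 + 1)))*b = (1*28)*0 = 28*0 = 0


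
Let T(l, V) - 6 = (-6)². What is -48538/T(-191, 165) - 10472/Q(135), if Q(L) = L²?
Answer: -21072497/18225 ≈ -1156.2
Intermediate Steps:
T(l, V) = 42 (T(l, V) = 6 + (-6)² = 6 + 36 = 42)
-48538/T(-191, 165) - 10472/Q(135) = -48538/42 - 10472/(135²) = -48538*1/42 - 10472/18225 = -3467/3 - 10472*1/18225 = -3467/3 - 10472/18225 = -21072497/18225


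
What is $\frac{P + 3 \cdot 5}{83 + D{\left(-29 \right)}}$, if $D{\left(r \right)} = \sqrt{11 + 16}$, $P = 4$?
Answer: $\frac{1577}{6862} - \frac{57 \sqrt{3}}{6862} \approx 0.21543$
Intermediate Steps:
$D{\left(r \right)} = 3 \sqrt{3}$ ($D{\left(r \right)} = \sqrt{27} = 3 \sqrt{3}$)
$\frac{P + 3 \cdot 5}{83 + D{\left(-29 \right)}} = \frac{4 + 3 \cdot 5}{83 + 3 \sqrt{3}} = \frac{4 + 15}{83 + 3 \sqrt{3}} = \frac{1}{83 + 3 \sqrt{3}} \cdot 19 = \frac{19}{83 + 3 \sqrt{3}}$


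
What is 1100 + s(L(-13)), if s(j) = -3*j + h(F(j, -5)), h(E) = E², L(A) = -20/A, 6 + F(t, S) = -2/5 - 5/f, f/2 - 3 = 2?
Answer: 1485893/1300 ≈ 1143.0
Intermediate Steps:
f = 10 (f = 6 + 2*2 = 6 + 4 = 10)
F(t, S) = -69/10 (F(t, S) = -6 + (-2/5 - 5/10) = -6 + (-2*⅕ - 5*⅒) = -6 + (-⅖ - ½) = -6 - 9/10 = -69/10)
s(j) = 4761/100 - 3*j (s(j) = -3*j + (-69/10)² = -3*j + 4761/100 = 4761/100 - 3*j)
1100 + s(L(-13)) = 1100 + (4761/100 - (-60)/(-13)) = 1100 + (4761/100 - (-60)*(-1)/13) = 1100 + (4761/100 - 3*20/13) = 1100 + (4761/100 - 60/13) = 1100 + 55893/1300 = 1485893/1300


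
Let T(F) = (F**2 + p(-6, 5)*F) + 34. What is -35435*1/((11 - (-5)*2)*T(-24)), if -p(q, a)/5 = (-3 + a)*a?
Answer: -7087/7602 ≈ -0.93225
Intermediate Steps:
p(q, a) = -5*a*(-3 + a) (p(q, a) = -5*(-3 + a)*a = -5*a*(-3 + a))
T(F) = 34 + F**2 - 50*F (T(F) = (F**2 + (5*5*(3 - 1*5))*F) + 34 = (F**2 + (5*5*(3 - 5))*F) + 34 = (F**2 + (5*5*(-2))*F) + 34 = (F**2 - 50*F) + 34 = 34 + F**2 - 50*F)
-35435*1/((11 - (-5)*2)*T(-24)) = -35435*1/((11 - (-5)*2)*(34 + (-24)**2 - 50*(-24))) = -35435*1/((11 - 1*(-10))*(34 + 576 + 1200)) = -35435*1/(1810*(11 + 10)) = -35435/(1810*21) = -35435/38010 = -35435*1/38010 = -7087/7602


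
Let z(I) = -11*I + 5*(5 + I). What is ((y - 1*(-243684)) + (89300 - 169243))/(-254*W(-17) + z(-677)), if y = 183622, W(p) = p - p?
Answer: 347363/4087 ≈ 84.992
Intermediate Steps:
W(p) = 0
z(I) = 25 - 6*I (z(I) = -11*I + (25 + 5*I) = 25 - 6*I)
((y - 1*(-243684)) + (89300 - 169243))/(-254*W(-17) + z(-677)) = ((183622 - 1*(-243684)) + (89300 - 169243))/(-254*0 + (25 - 6*(-677))) = ((183622 + 243684) - 79943)/(0 + (25 + 4062)) = (427306 - 79943)/(0 + 4087) = 347363/4087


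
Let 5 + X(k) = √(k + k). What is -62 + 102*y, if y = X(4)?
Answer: -572 + 204*√2 ≈ -283.50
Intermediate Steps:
X(k) = -5 + √2*√k (X(k) = -5 + √(k + k) = -5 + √(2*k) = -5 + √2*√k)
y = -5 + 2*√2 (y = -5 + √2*√4 = -5 + √2*2 = -5 + 2*√2 ≈ -2.1716)
-62 + 102*y = -62 + 102*(-5 + 2*√2) = -62 + (-510 + 204*√2) = -572 + 204*√2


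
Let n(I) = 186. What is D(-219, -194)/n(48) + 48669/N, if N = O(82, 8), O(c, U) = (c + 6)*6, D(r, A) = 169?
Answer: 1523611/16368 ≈ 93.085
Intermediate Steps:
O(c, U) = 36 + 6*c (O(c, U) = (6 + c)*6 = 36 + 6*c)
N = 528 (N = 36 + 6*82 = 36 + 492 = 528)
D(-219, -194)/n(48) + 48669/N = 169/186 + 48669/528 = 169*(1/186) + 48669*(1/528) = 169/186 + 16223/176 = 1523611/16368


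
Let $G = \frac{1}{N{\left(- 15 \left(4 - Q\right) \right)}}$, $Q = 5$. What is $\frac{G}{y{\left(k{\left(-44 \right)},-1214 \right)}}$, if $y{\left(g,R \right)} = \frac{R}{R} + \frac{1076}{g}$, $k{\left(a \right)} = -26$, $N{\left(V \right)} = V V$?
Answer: $- \frac{13}{118125} \approx -0.00011005$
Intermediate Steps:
$N{\left(V \right)} = V^{2}$
$y{\left(g,R \right)} = 1 + \frac{1076}{g}$
$G = \frac{1}{225}$ ($G = \frac{1}{\left(- 15 \left(4 - 5\right)\right)^{2}} = \frac{1}{\left(\left(-15\right) \left(-1\right)\right)^{2}} = \frac{1}{15^{2}} = \frac{1}{225} \approx 0.0044444$)
$\frac{G}{y{\left(k{\left(-44 \right)},-1214 \right)}} = \frac{1}{225 \frac{1076 - 26}{-26}} = \frac{1}{225 \left(\left(- \frac{1}{26}\right) 1050\right)} = \frac{1}{225 \left(- \frac{525}{13}\right)} = \frac{1}{225} \left(- \frac{13}{525}\right) = - \frac{13}{118125}$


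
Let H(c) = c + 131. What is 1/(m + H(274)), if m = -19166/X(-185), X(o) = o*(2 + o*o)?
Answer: 171135/69310193 ≈ 0.0024691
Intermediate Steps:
H(c) = 131 + c
X(o) = o*(2 + o²)
m = 518/171135 (m = -19166*(-1/(185*(2 + (-185)²))) = -19166*(-1/(185*(2 + 34225))) = -19166/((-185*34227)) = -19166/(-6331995) = -19166*(-1/6331995) = 518/171135 ≈ 0.0030269)
1/(m + H(274)) = 1/(518/171135 + (131 + 274)) = 1/(518/171135 + 405) = 1/(69310193/171135) = 171135/69310193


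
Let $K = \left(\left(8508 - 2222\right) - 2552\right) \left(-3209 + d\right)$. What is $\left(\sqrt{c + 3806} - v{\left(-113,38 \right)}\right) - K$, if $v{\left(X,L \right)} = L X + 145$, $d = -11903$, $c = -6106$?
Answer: $56432357 + 10 i \sqrt{23} \approx 5.6432 \cdot 10^{7} + 47.958 i$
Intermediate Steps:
$v{\left(X,L \right)} = 145 + L X$
$K = -56428208$ ($K = \left(\left(8508 - 2222\right) - 2552\right) \left(-3209 - 11903\right) = \left(\left(8508 - 2222\right) - 2552\right) \left(-15112\right) = \left(6286 - 2552\right) \left(-15112\right) = 3734 \left(-15112\right) = -56428208$)
$\left(\sqrt{c + 3806} - v{\left(-113,38 \right)}\right) - K = \left(\sqrt{-6106 + 3806} - \left(145 + 38 \left(-113\right)\right)\right) - -56428208 = \left(\sqrt{-2300} - \left(145 - 4294\right)\right) + 56428208 = \left(10 i \sqrt{23} - -4149\right) + 56428208 = \left(10 i \sqrt{23} + 4149\right) + 56428208 = \left(4149 + 10 i \sqrt{23}\right) + 56428208 = 56432357 + 10 i \sqrt{23}$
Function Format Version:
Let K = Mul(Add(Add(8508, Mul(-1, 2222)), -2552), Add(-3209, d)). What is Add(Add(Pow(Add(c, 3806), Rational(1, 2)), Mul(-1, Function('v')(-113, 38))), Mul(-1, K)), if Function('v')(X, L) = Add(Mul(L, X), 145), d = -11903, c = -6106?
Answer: Add(56432357, Mul(10, I, Pow(23, Rational(1, 2)))) ≈ Add(5.6432e+7, Mul(47.958, I))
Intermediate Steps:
Function('v')(X, L) = Add(145, Mul(L, X))
K = -56428208 (K = Mul(Add(Add(8508, Mul(-1, 2222)), -2552), Add(-3209, -11903)) = Mul(Add(Add(8508, -2222), -2552), -15112) = Mul(Add(6286, -2552), -15112) = Mul(3734, -15112) = -56428208)
Add(Add(Pow(Add(c, 3806), Rational(1, 2)), Mul(-1, Function('v')(-113, 38))), Mul(-1, K)) = Add(Add(Pow(Add(-6106, 3806), Rational(1, 2)), Mul(-1, Add(145, Mul(38, -113)))), Mul(-1, -56428208)) = Add(Add(Pow(-2300, Rational(1, 2)), Mul(-1, Add(145, -4294))), 56428208) = Add(Add(Mul(10, I, Pow(23, Rational(1, 2))), Mul(-1, -4149)), 56428208) = Add(Add(Mul(10, I, Pow(23, Rational(1, 2))), 4149), 56428208) = Add(Add(4149, Mul(10, I, Pow(23, Rational(1, 2)))), 56428208) = Add(56432357, Mul(10, I, Pow(23, Rational(1, 2))))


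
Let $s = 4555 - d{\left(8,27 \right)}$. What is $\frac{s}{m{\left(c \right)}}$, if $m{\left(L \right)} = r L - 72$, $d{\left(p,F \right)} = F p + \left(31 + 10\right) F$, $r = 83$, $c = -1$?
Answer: $- \frac{3232}{155} \approx -20.852$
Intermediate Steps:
$d{\left(p,F \right)} = 41 F + F p$ ($d{\left(p,F \right)} = F p + 41 F = 41 F + F p$)
$m{\left(L \right)} = -72 + 83 L$ ($m{\left(L \right)} = 83 L - 72 = -72 + 83 L$)
$s = 3232$ ($s = 4555 - 27 \left(41 + 8\right) = 4555 - 27 \cdot 49 = 4555 - 1323 = 3232$)
$\frac{s}{m{\left(c \right)}} = \frac{3232}{-72 + 83 \left(-1\right)} = \frac{3232}{-72 - 83} = \frac{3232}{-155} = 3232 \left(- \frac{1}{155}\right) = - \frac{3232}{155}$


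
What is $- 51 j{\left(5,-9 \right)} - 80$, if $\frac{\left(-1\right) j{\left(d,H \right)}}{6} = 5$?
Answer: $1450$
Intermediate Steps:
$j{\left(d,H \right)} = -30$ ($j{\left(d,H \right)} = \left(-6\right) 5 = -30$)
$- 51 j{\left(5,-9 \right)} - 80 = \left(-51\right) \left(-30\right) - 80 = 1530 - 80 = 1450$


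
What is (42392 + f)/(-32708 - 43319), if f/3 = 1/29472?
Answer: -416459009/746889248 ≈ -0.55759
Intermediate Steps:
f = 1/9824 (f = 3/29472 = 3*(1/29472) = 1/9824 ≈ 0.00010179)
(42392 + f)/(-32708 - 43319) = (42392 + 1/9824)/(-32708 - 43319) = (416459009/9824)/(-76027) = (416459009/9824)*(-1/76027) = -416459009/746889248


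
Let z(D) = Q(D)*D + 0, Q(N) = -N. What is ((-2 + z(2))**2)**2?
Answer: 1296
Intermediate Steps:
z(D) = -D**2 (z(D) = (-D)*D + 0 = -D**2 + 0 = -D**2)
((-2 + z(2))**2)**2 = ((-2 - 1*2**2)**2)**2 = ((-2 - 1*4)**2)**2 = ((-2 - 4)**2)**2 = ((-6)**2)**2 = 36**2 = 1296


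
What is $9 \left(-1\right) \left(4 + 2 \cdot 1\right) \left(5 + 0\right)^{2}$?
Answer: $-1350$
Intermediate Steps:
$9 \left(-1\right) \left(4 + 2 \cdot 1\right) \left(5 + 0\right)^{2} = - 9 \left(4 + 2\right) 5^{2} = \left(-9\right) 6 \cdot 25 = \left(-54\right) 25 = -1350$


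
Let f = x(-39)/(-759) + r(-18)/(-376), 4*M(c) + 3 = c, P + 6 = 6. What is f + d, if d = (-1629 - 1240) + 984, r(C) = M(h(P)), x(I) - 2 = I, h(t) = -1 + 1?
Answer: -2151737435/1141536 ≈ -1884.9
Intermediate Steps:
P = 0 (P = -6 + 6 = 0)
h(t) = 0
M(c) = -3/4 + c/4
x(I) = 2 + I
r(C) = -3/4 (r(C) = -3/4 + (1/4)*0 = -3/4 + 0 = -3/4)
f = 57925/1141536 (f = (2 - 39)/(-759) - 3/4/(-376) = -37*(-1/759) - 3/4*(-1/376) = 37/759 + 3/1504 = 57925/1141536 ≈ 0.050743)
d = -1885 (d = -2869 + 984 = -1885)
f + d = 57925/1141536 - 1885 = -2151737435/1141536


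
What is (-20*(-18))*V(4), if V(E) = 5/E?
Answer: 450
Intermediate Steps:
(-20*(-18))*V(4) = (-20*(-18))*(5/4) = 360*(5*(¼)) = 360*(5/4) = 450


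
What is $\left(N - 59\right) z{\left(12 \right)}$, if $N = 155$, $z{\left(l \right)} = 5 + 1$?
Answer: $576$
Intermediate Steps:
$z{\left(l \right)} = 6$
$\left(N - 59\right) z{\left(12 \right)} = \left(155 - 59\right) 6 = 96 \cdot 6 = 576$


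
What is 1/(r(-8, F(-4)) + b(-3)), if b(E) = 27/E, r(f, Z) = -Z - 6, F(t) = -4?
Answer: -1/11 ≈ -0.090909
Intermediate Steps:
r(f, Z) = -6 - Z
1/(r(-8, F(-4)) + b(-3)) = 1/((-6 - 1*(-4)) + 27/(-3)) = 1/((-6 + 4) + 27*(-1/3)) = 1/(-2 - 9) = 1/(-11) = -1/11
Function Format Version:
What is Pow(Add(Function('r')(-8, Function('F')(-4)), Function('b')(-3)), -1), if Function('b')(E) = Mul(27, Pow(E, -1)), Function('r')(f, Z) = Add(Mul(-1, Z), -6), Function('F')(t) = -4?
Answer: Rational(-1, 11) ≈ -0.090909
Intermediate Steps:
Function('r')(f, Z) = Add(-6, Mul(-1, Z))
Pow(Add(Function('r')(-8, Function('F')(-4)), Function('b')(-3)), -1) = Pow(Add(Add(-6, Mul(-1, -4)), Mul(27, Pow(-3, -1))), -1) = Pow(Add(Add(-6, 4), Mul(27, Rational(-1, 3))), -1) = Pow(Add(-2, -9), -1) = Pow(-11, -1) = Rational(-1, 11)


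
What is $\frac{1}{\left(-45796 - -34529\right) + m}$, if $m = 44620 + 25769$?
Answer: $\frac{1}{59122} \approx 1.6914 \cdot 10^{-5}$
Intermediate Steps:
$m = 70389$
$\frac{1}{\left(-45796 - -34529\right) + m} = \frac{1}{\left(-45796 - -34529\right) + 70389} = \frac{1}{\left(-45796 + 34529\right) + 70389} = \frac{1}{-11267 + 70389} = \frac{1}{59122}$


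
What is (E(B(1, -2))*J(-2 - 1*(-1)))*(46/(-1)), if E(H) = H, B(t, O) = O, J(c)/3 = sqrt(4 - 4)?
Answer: 0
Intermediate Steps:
J(c) = 0 (J(c) = 3*sqrt(4 - 4) = 3*sqrt(0) = 3*0 = 0)
(E(B(1, -2))*J(-2 - 1*(-1)))*(46/(-1)) = (-2*0)*(46/(-1)) = 0*(46*(-1)) = 0*(-46) = 0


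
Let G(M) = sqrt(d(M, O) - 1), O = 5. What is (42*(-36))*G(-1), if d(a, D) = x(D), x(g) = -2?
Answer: -1512*I*sqrt(3) ≈ -2618.9*I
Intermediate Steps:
d(a, D) = -2
G(M) = I*sqrt(3) (G(M) = sqrt(-2 - 1) = sqrt(-3) = I*sqrt(3))
(42*(-36))*G(-1) = (42*(-36))*(I*sqrt(3)) = -1512*I*sqrt(3)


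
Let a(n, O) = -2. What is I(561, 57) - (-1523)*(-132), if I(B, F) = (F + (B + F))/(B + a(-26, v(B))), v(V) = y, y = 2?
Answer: -112378449/559 ≈ -2.0103e+5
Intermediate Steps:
v(V) = 2
I(B, F) = (B + 2*F)/(-2 + B) (I(B, F) = (F + (B + F))/(B - 2) = (B + 2*F)/(-2 + B))
I(561, 57) - (-1523)*(-132) = (561 + 2*57)/(-2 + 561) - (-1523)*(-132) = (561 + 114)/559 - 1*201036 = (1/559)*675 - 201036 = 675/559 - 201036 = -112378449/559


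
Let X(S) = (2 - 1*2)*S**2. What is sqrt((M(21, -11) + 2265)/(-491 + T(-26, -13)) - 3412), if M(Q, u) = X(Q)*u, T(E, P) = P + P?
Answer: I*sqrt(913161073)/517 ≈ 58.45*I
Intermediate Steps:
T(E, P) = 2*P
X(S) = 0 (X(S) = (2 - 2)*S**2 = 0*S**2 = 0)
M(Q, u) = 0 (M(Q, u) = 0*u = 0)
sqrt((M(21, -11) + 2265)/(-491 + T(-26, -13)) - 3412) = sqrt((0 + 2265)/(-491 + 2*(-13)) - 3412) = sqrt(2265/(-491 - 26) - 3412) = sqrt(2265/(-517) - 3412) = sqrt(2265*(-1/517) - 3412) = sqrt(-2265/517 - 3412) = sqrt(-1766269/517) = I*sqrt(913161073)/517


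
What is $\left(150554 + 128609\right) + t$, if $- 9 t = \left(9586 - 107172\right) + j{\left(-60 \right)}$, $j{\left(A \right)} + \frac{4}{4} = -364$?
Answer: $\frac{2610418}{9} \approx 2.9005 \cdot 10^{5}$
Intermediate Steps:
$j{\left(A \right)} = -365$ ($j{\left(A \right)} = -1 - 364 = -365$)
$t = \frac{97951}{9}$ ($t = - \frac{\left(9586 - 107172\right) - 365}{9} = - \frac{-97586 - 365}{9} = \left(- \frac{1}{9}\right) \left(-97951\right) = \frac{97951}{9} \approx 10883.0$)
$\left(150554 + 128609\right) + t = \left(150554 + 128609\right) + \frac{97951}{9} = 279163 + \frac{97951}{9} = \frac{2610418}{9}$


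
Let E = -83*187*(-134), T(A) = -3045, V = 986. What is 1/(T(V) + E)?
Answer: 1/2076769 ≈ 4.8152e-7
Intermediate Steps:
E = 2079814 (E = -15521*(-134) = 2079814)
1/(T(V) + E) = 1/(-3045 + 2079814) = 1/2076769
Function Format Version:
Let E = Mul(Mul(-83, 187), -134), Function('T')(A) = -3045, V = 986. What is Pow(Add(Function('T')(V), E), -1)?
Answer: Rational(1, 2076769) ≈ 4.8152e-7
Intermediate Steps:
E = 2079814 (E = Mul(-15521, -134) = 2079814)
Pow(Add(Function('T')(V), E), -1) = Pow(Add(-3045, 2079814), -1) = Pow(2076769, -1) = Rational(1, 2076769)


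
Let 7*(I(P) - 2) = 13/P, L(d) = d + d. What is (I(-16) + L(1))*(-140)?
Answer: -2175/4 ≈ -543.75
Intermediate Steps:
L(d) = 2*d
I(P) = 2 + 13/(7*P) (I(P) = 2 + (13/P)/7 = 2 + 13/(7*P))
(I(-16) + L(1))*(-140) = ((2 + (13/7)/(-16)) + 2*1)*(-140) = ((2 + (13/7)*(-1/16)) + 2)*(-140) = ((2 - 13/112) + 2)*(-140) = (211/112 + 2)*(-140) = (435/112)*(-140) = -2175/4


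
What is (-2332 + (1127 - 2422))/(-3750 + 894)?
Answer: 1209/952 ≈ 1.2700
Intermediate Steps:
(-2332 + (1127 - 2422))/(-3750 + 894) = (-2332 - 1295)/(-2856) = -3627*(-1/2856) = 1209/952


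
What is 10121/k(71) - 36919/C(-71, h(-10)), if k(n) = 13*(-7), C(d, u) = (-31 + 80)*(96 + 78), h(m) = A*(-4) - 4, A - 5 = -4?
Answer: -12807325/110838 ≈ -115.55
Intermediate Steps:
A = 1 (A = 5 - 4 = 1)
h(m) = -8 (h(m) = 1*(-4) - 4 = -4 - 4 = -8)
C(d, u) = 8526 (C(d, u) = 49*174 = 8526)
k(n) = -91
10121/k(71) - 36919/C(-71, h(-10)) = 10121/(-91) - 36919/8526 = 10121*(-1/91) - 36919*1/8526 = -10121/91 - 36919/8526 = -12807325/110838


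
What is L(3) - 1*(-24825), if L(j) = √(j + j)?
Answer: 24825 + √6 ≈ 24827.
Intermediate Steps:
L(j) = √2*√j (L(j) = √(2*j) = √2*√j)
L(3) - 1*(-24825) = √2*√3 - 1*(-24825) = √6 + 24825 = 24825 + √6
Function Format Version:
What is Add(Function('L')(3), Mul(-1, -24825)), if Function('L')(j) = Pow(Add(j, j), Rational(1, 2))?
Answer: Add(24825, Pow(6, Rational(1, 2))) ≈ 24827.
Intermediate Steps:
Function('L')(j) = Mul(Pow(2, Rational(1, 2)), Pow(j, Rational(1, 2))) (Function('L')(j) = Pow(Mul(2, j), Rational(1, 2)) = Mul(Pow(2, Rational(1, 2)), Pow(j, Rational(1, 2))))
Add(Function('L')(3), Mul(-1, -24825)) = Add(Mul(Pow(2, Rational(1, 2)), Pow(3, Rational(1, 2))), Mul(-1, -24825)) = Add(Pow(6, Rational(1, 2)), 24825) = Add(24825, Pow(6, Rational(1, 2)))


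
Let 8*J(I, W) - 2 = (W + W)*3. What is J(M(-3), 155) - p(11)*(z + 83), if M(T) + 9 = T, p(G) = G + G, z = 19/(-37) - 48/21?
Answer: -853621/518 ≈ -1647.9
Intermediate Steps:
z = -725/259 (z = 19*(-1/37) - 48*1/21 = -19/37 - 16/7 = -725/259 ≈ -2.7992)
p(G) = 2*G
M(T) = -9 + T
J(I, W) = ¼ + 3*W/4 (J(I, W) = ¼ + ((W + W)*3)/8 = ¼ + ((2*W)*3)/8 = ¼ + (6*W)/8 = ¼ + 3*W/4)
J(M(-3), 155) - p(11)*(z + 83) = (¼ + (¾)*155) - 2*11*(-725/259 + 83) = (¼ + 465/4) - 22*20772/259 = 233/2 - 1*456984/259 = 233/2 - 456984/259 = -853621/518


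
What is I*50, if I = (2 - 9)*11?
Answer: -3850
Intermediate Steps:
I = -77 (I = -7*11 = -77)
I*50 = -77*50 = -3850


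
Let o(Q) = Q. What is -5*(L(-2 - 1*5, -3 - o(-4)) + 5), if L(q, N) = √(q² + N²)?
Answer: -25 - 25*√2 ≈ -60.355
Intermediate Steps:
L(q, N) = √(N² + q²)
-5*(L(-2 - 1*5, -3 - o(-4)) + 5) = -5*(√((-3 - 1*(-4))² + (-2 - 1*5)²) + 5) = -5*(√((-3 + 4)² + (-2 - 5)²) + 5) = -5*(√(1² + (-7)²) + 5) = -5*(√(1 + 49) + 5) = -5*(√50 + 5) = -5*(5*√2 + 5) = -5*(5 + 5*√2) = -25 - 25*√2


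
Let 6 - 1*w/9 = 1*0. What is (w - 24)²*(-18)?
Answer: -16200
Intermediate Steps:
w = 54 (w = 54 - 9*0 = 54 + 0 = 54)
(w - 24)²*(-18) = (54 - 24)²*(-18) = 30²*(-18) = 900*(-18) = -16200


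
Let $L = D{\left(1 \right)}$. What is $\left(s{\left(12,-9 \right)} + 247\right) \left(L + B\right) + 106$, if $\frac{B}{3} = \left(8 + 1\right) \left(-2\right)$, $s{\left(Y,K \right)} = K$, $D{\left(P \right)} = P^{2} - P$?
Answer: $-12746$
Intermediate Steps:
$L = 0$ ($L = 1 \left(-1 + 1\right) = 1 \cdot 0 = 0$)
$B = -54$ ($B = 3 \left(8 + 1\right) \left(-2\right) = 3 \cdot 9 \left(-2\right) = 3 \left(-18\right) = -54$)
$\left(s{\left(12,-9 \right)} + 247\right) \left(L + B\right) + 106 = \left(-9 + 247\right) \left(0 - 54\right) + 106 = 238 \left(-54\right) + 106 = -12852 + 106 = -12746$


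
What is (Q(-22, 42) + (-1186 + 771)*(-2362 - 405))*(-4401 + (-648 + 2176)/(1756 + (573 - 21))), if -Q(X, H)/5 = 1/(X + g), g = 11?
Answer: -32070959883200/6347 ≈ -5.0529e+9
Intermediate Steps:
Q(X, H) = -5/(11 + X) (Q(X, H) = -5/(X + 11) = -5/(11 + X))
(Q(-22, 42) + (-1186 + 771)*(-2362 - 405))*(-4401 + (-648 + 2176)/(1756 + (573 - 21))) = (-5/(11 - 22) + (-1186 + 771)*(-2362 - 405))*(-4401 + (-648 + 2176)/(1756 + (573 - 21))) = (-5/(-11) - 415*(-2767))*(-4401 + 1528/(1756 + 552)) = (-5*(-1/11) + 1148305)*(-4401 + 1528/2308) = (5/11 + 1148305)*(-4401 + 1528*(1/2308)) = 12631360*(-4401 + 382/577)/11 = (12631360/11)*(-2538995/577) = -32070959883200/6347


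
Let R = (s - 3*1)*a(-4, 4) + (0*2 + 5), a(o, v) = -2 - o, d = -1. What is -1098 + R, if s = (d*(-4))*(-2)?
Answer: -1115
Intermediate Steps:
s = -8 (s = -1*(-4)*(-2) = 4*(-2) = -8)
R = -17 (R = (-8 - 3*1)*(-2 - 1*(-4)) + (0*2 + 5) = (-8 - 3)*(-2 + 4) + (0 + 5) = -11*2 + 5 = -22 + 5 = -17)
-1098 + R = -1098 - 17 = -1115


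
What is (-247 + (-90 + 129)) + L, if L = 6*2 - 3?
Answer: -199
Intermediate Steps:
L = 9 (L = 12 - 3 = 9)
(-247 + (-90 + 129)) + L = (-247 + (-90 + 129)) + 9 = (-247 + 39) + 9 = -208 + 9 = -199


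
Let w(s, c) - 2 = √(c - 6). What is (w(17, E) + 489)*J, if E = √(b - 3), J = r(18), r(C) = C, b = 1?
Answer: 8838 + 18*√(-6 + I*√2) ≈ 8843.2 + 44.392*I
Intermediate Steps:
J = 18
E = I*√2 (E = √(1 - 3) = √(-2) = I*√2 ≈ 1.4142*I)
w(s, c) = 2 + √(-6 + c) (w(s, c) = 2 + √(c - 6) = 2 + √(-6 + c))
(w(17, E) + 489)*J = ((2 + √(-6 + I*√2)) + 489)*18 = (491 + √(-6 + I*√2))*18 = 8838 + 18*√(-6 + I*√2)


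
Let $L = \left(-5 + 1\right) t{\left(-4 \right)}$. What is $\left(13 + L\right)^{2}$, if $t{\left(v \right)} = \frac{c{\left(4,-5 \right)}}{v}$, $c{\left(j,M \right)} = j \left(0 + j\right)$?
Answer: $841$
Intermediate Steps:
$c{\left(j,M \right)} = j^{2}$ ($c{\left(j,M \right)} = j j = j^{2}$)
$t{\left(v \right)} = \frac{16}{v}$ ($t{\left(v \right)} = \frac{4^{2}}{v} = \frac{16}{v}$)
$L = 16$ ($L = \left(-5 + 1\right) \frac{16}{-4} = - 4 \cdot 16 \left(- \frac{1}{4}\right) = \left(-4\right) \left(-4\right) = 16$)
$\left(13 + L\right)^{2} = \left(13 + 16\right)^{2} = 29^{2} = 841$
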